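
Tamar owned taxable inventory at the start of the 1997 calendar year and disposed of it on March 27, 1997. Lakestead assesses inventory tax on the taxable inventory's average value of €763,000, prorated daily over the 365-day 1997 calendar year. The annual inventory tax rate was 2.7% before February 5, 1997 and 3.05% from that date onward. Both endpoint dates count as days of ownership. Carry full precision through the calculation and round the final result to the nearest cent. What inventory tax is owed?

€5,227.07

January 1 – February 4, 1997: 35 days at 2.7% → €763,000 × 2.7% × 35/365 = €1,975.4384
February 5 – March 27, 1997: 51 days at 3.05% → €763,000 × 3.05% × 51/365 = €3,251.6342
Total = €5,227.0726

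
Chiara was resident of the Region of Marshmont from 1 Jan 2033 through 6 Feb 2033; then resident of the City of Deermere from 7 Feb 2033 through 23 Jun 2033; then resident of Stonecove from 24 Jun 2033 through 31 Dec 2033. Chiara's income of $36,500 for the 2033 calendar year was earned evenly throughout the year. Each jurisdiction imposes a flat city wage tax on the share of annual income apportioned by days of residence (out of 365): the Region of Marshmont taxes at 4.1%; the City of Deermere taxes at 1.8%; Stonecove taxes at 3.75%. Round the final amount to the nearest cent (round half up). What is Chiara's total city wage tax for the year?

$1,114.55

The Region of Marshmont, 1 Jan – 6 Feb 2033: 37 days → $36,500 × 4.1% × 37/365 = $151.7000
The City of Deermere, 7 Feb – 23 Jun 2033: 137 days → $36,500 × 1.8% × 137/365 = $246.6000
Stonecove, 24 Jun – 31 Dec 2033: 191 days → $36,500 × 3.75% × 191/365 = $716.2500
Total = $1,114.5500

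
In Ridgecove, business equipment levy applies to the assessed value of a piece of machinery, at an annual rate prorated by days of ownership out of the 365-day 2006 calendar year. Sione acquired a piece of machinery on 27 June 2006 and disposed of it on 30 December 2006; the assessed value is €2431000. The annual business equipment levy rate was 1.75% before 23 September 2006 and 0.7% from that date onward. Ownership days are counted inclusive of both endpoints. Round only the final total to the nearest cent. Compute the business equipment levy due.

€14872.39

27 June – 22 September 2006: 88 days at 1.75% → €2431000 × 1.75% × 88/365 = €10256.8219
23 September – 30 December 2006: 99 days at 0.7% → €2431000 × 0.7% × 99/365 = €4615.5699
Total = €14872.3918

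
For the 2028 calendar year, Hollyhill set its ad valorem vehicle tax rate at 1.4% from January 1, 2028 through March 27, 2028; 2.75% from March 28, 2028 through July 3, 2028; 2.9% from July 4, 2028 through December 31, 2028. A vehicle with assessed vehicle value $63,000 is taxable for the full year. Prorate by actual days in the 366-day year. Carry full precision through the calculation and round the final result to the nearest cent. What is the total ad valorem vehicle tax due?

January 1 – March 27, 2028: 87 days at 1.4% → $63,000 × 1.4% × 87/366 = $209.6557
March 28 – July 3, 2028: 98 days at 2.75% → $63,000 × 2.75% × 98/366 = $463.8934
July 4 – December 31, 2028: 181 days at 2.9% → $63,000 × 2.9% × 181/366 = $903.5164
Total = $1,577.0656

$1,577.07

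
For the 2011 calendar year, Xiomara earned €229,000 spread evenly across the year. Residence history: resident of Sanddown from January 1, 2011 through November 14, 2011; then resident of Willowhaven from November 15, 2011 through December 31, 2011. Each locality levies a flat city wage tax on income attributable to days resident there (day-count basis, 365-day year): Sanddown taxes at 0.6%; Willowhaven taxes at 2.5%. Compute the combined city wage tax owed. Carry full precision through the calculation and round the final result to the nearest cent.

Sanddown, January 1 – November 14, 2011: 318 days → €229,000 × 0.6% × 318/365 = €1,197.0740
Willowhaven, November 15 – December 31, 2011: 47 days → €229,000 × 2.5% × 47/365 = €737.1918
Total = €1,934.2658

€1,934.27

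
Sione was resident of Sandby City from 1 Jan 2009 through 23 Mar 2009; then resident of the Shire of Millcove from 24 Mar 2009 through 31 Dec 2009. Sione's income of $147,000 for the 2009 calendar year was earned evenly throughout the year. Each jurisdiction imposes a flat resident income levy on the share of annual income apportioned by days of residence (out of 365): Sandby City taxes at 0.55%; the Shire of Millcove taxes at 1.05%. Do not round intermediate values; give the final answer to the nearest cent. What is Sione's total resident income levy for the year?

Sandby City, 1 Jan – 23 Mar 2009: 82 days → $147,000 × 0.55% × 82/365 = $181.6356
The Shire of Millcove, 24 Mar – 31 Dec 2009: 283 days → $147,000 × 1.05% × 283/365 = $1,196.7411
Total = $1,378.3767

$1,378.38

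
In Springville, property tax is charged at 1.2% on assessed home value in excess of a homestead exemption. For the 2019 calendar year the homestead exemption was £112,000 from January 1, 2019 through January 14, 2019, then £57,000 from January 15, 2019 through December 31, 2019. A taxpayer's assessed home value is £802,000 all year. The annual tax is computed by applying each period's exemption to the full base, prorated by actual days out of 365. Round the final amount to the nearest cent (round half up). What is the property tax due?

£8,914.68

January 1 – January 14, 2019: 14 days, exemption £112,000 → (£802,000 − £112,000) × 1.2% × 14/365 = £317.5890
January 15 – December 31, 2019: 351 days, exemption £57,000 → (£802,000 − £57,000) × 1.2% × 351/365 = £8,597.0959
Total = £8,914.6849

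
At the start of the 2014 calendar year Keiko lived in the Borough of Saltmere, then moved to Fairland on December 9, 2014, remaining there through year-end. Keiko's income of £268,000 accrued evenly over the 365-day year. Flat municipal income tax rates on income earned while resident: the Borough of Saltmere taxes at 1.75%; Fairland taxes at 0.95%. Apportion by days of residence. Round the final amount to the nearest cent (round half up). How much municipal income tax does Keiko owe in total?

The Borough of Saltmere, January 1 – December 8, 2014: 342 days → £268,000 × 1.75% × 342/365 = £4,394.4658
Fairland, December 9 – December 31, 2014: 23 days → £268,000 × 0.95% × 23/365 = £160.4329
Total = £4,554.8986

£4,554.90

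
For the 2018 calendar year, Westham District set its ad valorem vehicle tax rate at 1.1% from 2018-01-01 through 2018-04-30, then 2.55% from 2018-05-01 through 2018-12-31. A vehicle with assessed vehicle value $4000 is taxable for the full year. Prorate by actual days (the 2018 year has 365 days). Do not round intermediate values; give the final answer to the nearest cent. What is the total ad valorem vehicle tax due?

2018-01-01 to 2018-04-30: 120 days at 1.1% → $4000 × 1.1% × 120/365 = $14.4658
2018-05-01 to 2018-12-31: 245 days at 2.55% → $4000 × 2.55% × 245/365 = $68.4658
Total = $82.9315

$82.93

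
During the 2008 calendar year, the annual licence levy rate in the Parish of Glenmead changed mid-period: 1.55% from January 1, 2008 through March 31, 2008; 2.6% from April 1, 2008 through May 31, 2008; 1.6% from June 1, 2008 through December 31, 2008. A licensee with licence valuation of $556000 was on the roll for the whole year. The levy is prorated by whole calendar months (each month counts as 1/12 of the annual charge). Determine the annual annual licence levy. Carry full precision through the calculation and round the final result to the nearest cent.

$9753.17

January 1 – March 31, 2008: 3 months at 1.55% → $556000 × 1.55% × 3/12 = $2154.5000
April 1 – May 31, 2008: 2 months at 2.6% → $556000 × 2.6% × 2/12 = $2409.3333
June 1 – December 31, 2008: 7 months at 1.6% → $556000 × 1.6% × 7/12 = $5189.3333
Total = $9753.1667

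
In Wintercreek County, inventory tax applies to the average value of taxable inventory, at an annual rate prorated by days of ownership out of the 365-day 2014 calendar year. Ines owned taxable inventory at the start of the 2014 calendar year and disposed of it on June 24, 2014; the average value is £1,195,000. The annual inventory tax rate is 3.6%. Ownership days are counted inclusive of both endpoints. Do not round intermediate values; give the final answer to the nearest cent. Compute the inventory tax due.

£20,626.03

Days held (January 1 – June 24, 2014): 175 out of 365
Tax = £1,195,000 × 3.6% × 175/365 = £20,626.0274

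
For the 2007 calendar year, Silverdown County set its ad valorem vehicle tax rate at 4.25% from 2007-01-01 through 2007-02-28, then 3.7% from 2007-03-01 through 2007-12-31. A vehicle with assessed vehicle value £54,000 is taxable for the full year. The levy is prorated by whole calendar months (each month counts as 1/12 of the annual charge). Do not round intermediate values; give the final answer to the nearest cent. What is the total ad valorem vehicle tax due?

2007-01-01 to 2007-02-28: 2 months at 4.25% → £54,000 × 4.25% × 2/12 = £382.5000
2007-03-01 to 2007-12-31: 10 months at 3.7% → £54,000 × 3.7% × 10/12 = £1,665.0000
Total = £2,047.5000

£2,047.50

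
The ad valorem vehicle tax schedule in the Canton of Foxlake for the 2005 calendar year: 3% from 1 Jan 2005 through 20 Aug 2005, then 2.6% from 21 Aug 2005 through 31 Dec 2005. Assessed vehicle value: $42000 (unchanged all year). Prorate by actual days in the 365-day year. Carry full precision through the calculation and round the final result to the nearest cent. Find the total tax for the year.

$1198.78

1 Jan – 20 Aug 2005: 232 days at 3% → $42000 × 3% × 232/365 = $800.8767
21 Aug – 31 Dec 2005: 133 days at 2.6% → $42000 × 2.6% × 133/365 = $397.9068
Total = $1198.7836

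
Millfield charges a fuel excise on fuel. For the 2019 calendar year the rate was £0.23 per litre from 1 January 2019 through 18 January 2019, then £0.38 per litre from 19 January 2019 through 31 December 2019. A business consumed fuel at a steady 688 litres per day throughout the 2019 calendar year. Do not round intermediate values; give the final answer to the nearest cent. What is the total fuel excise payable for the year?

£93,568.00

1 January – 18 January 2019: 18 days × 688 litres/day = 12,384 litres at £0.23/litre → £2,848.32
19 January – 31 December 2019: 347 days × 688 litres/day = 238,736 litres at £0.38/litre → £90,719.68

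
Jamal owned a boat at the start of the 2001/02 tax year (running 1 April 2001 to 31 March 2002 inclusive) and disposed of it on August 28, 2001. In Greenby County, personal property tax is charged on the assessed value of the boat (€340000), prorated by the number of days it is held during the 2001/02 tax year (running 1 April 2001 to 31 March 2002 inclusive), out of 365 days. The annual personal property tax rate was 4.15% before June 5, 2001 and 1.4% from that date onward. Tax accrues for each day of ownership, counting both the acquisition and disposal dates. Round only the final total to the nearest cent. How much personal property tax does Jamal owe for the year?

April 1 – June 4, 2001: 65 days at 4.15% → €340000 × 4.15% × 65/365 = €2512.7397
June 5 – August 28, 2001: 85 days at 1.4% → €340000 × 1.4% × 85/365 = €1108.4932
Total = €3621.2329

€3621.23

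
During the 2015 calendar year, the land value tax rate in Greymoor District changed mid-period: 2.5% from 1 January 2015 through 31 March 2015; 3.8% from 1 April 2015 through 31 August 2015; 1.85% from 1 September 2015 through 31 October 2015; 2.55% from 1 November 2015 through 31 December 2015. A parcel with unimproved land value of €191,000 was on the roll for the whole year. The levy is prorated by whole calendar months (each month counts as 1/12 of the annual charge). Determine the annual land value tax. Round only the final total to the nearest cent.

1 January – 31 March 2015: 3 months at 2.5% → €191,000 × 2.5% × 3/12 = €1,193.7500
1 April – 31 August 2015: 5 months at 3.8% → €191,000 × 3.8% × 5/12 = €3,024.1667
1 September – 31 October 2015: 2 months at 1.85% → €191,000 × 1.85% × 2/12 = €588.9167
1 November – 31 December 2015: 2 months at 2.55% → €191,000 × 2.55% × 2/12 = €811.7500
Total = €5,618.5833

€5,618.58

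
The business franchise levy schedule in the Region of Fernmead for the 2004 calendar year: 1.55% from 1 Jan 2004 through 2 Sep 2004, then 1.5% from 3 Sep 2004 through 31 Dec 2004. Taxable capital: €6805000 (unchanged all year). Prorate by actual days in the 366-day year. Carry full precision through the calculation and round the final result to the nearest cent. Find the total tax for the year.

€104361.93

1 Jan – 2 Sep 2004: 246 days at 1.55% → €6805000 × 1.55% × 246/366 = €70894.7131
3 Sep – 31 Dec 2004: 120 days at 1.5% → €6805000 × 1.5% × 120/366 = €33467.2131
Total = €104361.9262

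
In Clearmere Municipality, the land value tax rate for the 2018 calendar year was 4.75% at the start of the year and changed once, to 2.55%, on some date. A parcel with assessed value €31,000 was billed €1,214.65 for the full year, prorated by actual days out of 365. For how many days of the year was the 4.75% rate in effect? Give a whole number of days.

Let d = days at the first rate; then 365 − d days at the second rate.
€31,000 × [4.75%·d + 2.55%·(365−d)] / 365 = €1,214.65
Solving gives d = 227, so the new rate took effect on 16 August 2018.

227 days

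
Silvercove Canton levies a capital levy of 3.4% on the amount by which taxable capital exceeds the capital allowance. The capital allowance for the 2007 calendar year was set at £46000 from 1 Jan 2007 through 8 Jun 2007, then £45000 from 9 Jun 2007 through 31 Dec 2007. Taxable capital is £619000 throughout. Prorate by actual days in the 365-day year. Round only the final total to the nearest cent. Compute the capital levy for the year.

1 Jan – 8 Jun 2007: 159 days, exemption £46000 → (£619000 − £46000) × 3.4% × 159/365 = £8486.6795
9 Jun – 31 Dec 2007: 206 days, exemption £45000 → (£619000 − £45000) × 3.4% × 206/365 = £11014.5096
Total = £19501.1890

£19501.19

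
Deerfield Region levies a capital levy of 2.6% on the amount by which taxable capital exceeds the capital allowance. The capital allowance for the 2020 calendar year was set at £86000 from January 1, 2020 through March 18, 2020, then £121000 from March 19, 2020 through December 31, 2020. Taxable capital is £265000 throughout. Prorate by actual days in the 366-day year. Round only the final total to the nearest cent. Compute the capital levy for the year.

£3937.93

January 1 – March 18, 2020: 78 days, exemption £86000 → (£265000 − £86000) × 2.6% × 78/366 = £991.8361
March 19 – December 31, 2020: 288 days, exemption £121000 → (£265000 − £121000) × 2.6% × 288/366 = £2946.0984
Total = £3937.9344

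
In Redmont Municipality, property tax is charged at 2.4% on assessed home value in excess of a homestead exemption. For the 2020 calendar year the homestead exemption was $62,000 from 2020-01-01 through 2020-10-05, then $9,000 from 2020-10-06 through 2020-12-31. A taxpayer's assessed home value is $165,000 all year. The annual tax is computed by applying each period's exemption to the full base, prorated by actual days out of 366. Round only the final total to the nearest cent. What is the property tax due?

2020-01-01 to 2020-10-05: 279 days, exemption $62,000 → ($165,000 − $62,000) × 2.4% × 279/366 = $1,884.3934
2020-10-06 to 2020-12-31: 87 days, exemption $9,000 → ($165,000 − $9,000) × 2.4% × 87/366 = $889.9672
Total = $2,774.3607

$2,774.36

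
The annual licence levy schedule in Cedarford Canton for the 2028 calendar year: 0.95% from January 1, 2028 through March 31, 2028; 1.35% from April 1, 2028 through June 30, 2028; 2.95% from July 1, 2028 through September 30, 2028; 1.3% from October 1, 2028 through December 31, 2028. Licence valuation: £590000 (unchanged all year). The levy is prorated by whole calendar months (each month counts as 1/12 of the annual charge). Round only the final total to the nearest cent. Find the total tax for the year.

£9661.25

January 1 – March 31, 2028: 3 months at 0.95% → £590000 × 0.95% × 3/12 = £1401.2500
April 1 – June 30, 2028: 3 months at 1.35% → £590000 × 1.35% × 3/12 = £1991.2500
July 1 – September 30, 2028: 3 months at 2.95% → £590000 × 2.95% × 3/12 = £4351.2500
October 1 – December 31, 2028: 3 months at 1.3% → £590000 × 1.3% × 3/12 = £1917.5000
Total = £9661.2500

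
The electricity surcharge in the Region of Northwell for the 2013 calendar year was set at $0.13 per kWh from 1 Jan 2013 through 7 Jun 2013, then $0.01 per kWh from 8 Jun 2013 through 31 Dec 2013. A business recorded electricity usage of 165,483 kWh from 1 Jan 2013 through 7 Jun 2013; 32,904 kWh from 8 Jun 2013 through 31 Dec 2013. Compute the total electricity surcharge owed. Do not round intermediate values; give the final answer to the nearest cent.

$21841.83

1 Jan – 7 Jun 2013: 165,483 kWh at $0.13/kWh → $21512.79
8 Jun – 31 Dec 2013: 32,904 kWh at $0.01/kWh → $329.04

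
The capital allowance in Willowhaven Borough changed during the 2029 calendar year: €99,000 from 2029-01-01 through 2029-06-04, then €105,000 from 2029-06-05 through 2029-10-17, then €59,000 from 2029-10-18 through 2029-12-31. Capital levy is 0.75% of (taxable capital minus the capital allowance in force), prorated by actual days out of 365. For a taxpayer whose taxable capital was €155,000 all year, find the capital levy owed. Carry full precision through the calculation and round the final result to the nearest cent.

€465.00

2029-01-01 to 2029-06-04: 155 days, exemption €99,000 → (€155,000 − €99,000) × 0.75% × 155/365 = €178.3562
2029-06-05 to 2029-10-17: 135 days, exemption €105,000 → (€155,000 − €105,000) × 0.75% × 135/365 = €138.6986
2029-10-18 to 2029-12-31: 75 days, exemption €59,000 → (€155,000 − €59,000) × 0.75% × 75/365 = €147.9452
Total = €465.0000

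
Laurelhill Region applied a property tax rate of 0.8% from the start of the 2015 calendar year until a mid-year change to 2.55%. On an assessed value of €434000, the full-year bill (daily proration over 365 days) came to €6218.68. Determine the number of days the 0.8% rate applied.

Let d = days at the first rate; then 365 − d days at the second rate.
€434000 × [0.8%·d + 2.55%·(365−d)] / 365 = €6218.68
Solving gives d = 233, so the new rate took effect on August 22, 2015.

233 days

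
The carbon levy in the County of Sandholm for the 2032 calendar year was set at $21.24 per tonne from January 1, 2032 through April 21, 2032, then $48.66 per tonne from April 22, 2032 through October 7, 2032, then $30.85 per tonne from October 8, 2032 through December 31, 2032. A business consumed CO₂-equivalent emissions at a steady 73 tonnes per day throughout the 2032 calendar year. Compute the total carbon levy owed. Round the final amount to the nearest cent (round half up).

$965,400.91

January 1 – April 21, 2032: 112 days × 73 tonnes/day = 8,176 tonnes at $21.24/tonne → $173,658.24
April 22 – October 7, 2032: 169 days × 73 tonnes/day = 12,337 tonnes at $48.66/tonne → $600,318.42
October 8 – December 31, 2032: 85 days × 73 tonnes/day = 6,205 tonnes at $30.85/tonne → $191,424.25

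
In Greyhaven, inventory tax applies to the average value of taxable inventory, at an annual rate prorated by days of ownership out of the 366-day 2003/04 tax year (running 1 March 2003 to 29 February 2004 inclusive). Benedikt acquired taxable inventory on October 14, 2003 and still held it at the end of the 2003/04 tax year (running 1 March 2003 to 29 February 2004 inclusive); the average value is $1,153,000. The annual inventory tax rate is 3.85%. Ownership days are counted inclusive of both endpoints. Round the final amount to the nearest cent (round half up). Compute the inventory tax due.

Days held (October 14, 2003 – February 29, 2004): 139 out of 366
Tax = $1,153,000 × 3.85% × 139/366 = $16,858.6872

$16,858.69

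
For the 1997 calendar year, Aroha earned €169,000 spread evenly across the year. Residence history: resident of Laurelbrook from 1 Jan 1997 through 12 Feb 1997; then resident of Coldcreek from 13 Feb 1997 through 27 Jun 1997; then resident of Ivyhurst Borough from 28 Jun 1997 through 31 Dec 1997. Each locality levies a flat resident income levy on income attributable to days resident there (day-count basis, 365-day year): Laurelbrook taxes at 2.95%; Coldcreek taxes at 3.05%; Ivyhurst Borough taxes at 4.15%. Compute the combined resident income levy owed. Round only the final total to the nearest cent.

Laurelbrook, 1 Jan – 12 Feb 1997: 43 days → €169,000 × 2.95% × 43/365 = €587.3329
Coldcreek, 13 Feb – 27 Jun 1997: 135 days → €169,000 × 3.05% × 135/365 = €1,906.4589
Ivyhurst Borough, 28 Jun – 31 Dec 1997: 187 days → €169,000 × 4.15% × 187/365 = €3,593.2178
Total = €6,087.0096

€6,087.01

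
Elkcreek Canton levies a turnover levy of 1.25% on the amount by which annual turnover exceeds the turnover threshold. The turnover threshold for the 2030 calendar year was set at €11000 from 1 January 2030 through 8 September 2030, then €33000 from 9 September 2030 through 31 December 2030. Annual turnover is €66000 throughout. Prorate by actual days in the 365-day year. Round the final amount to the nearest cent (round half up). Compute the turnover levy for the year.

€601.61

1 January – 8 September 2030: 251 days, exemption €11000 → (€66000 − €11000) × 1.25% × 251/365 = €472.7740
9 September – 31 December 2030: 114 days, exemption €33000 → (€66000 − €33000) × 1.25% × 114/365 = €128.8356
Total = €601.6096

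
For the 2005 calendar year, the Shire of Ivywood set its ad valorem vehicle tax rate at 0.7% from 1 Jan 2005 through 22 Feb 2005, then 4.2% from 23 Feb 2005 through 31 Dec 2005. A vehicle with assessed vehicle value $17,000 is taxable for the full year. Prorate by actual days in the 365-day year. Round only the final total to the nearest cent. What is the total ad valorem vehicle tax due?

1 Jan – 22 Feb 2005: 53 days at 0.7% → $17,000 × 0.7% × 53/365 = $17.2795
23 Feb – 31 Dec 2005: 312 days at 4.2% → $17,000 × 4.2% × 312/365 = $610.3233
Total = $627.6027

$627.60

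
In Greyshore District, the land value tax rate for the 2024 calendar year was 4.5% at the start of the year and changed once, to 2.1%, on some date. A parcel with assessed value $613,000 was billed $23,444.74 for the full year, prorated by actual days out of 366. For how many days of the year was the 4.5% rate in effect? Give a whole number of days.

Let d = days at the first rate; then 366 − d days at the second rate.
$613,000 × [4.5%·d + 2.1%·(366−d)] / 366 = $23,444.74
Solving gives d = 263, so the new rate took effect on 20 September 2024.

263 days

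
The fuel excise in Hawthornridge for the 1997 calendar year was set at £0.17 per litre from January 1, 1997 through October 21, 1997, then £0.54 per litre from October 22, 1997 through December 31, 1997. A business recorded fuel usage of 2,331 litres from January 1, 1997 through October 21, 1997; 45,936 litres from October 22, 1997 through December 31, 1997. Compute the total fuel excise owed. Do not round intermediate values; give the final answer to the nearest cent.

£25,201.71

January 1 – October 21, 1997: 2,331 litres at £0.17/litre → £396.27
October 22 – December 31, 1997: 45,936 litres at £0.54/litre → £24,805.44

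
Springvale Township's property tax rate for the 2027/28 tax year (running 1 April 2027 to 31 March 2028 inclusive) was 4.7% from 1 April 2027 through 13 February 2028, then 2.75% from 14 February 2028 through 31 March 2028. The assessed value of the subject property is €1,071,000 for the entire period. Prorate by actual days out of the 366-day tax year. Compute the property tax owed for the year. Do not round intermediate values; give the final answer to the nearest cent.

1 April 2027 – 13 February 2028: 319 days at 4.7% → €1,071,000 × 4.7% × 319/366 = €43,872.9590
14 February – 31 March 2028: 47 days at 2.75% → €1,071,000 × 2.75% × 47/366 = €3,782.1516
Total = €47,655.1107

€47,655.11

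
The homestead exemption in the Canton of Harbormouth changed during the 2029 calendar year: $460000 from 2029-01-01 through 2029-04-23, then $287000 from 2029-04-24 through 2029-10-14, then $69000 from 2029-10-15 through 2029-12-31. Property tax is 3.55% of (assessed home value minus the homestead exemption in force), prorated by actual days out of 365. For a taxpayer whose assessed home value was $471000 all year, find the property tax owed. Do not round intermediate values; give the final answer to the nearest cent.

2029-01-01 to 2029-04-23: 113 days, exemption $460000 → ($471000 − $460000) × 3.55% × 113/365 = $120.8945
2029-04-24 to 2029-10-14: 174 days, exemption $287000 → ($471000 − $287000) × 3.55% × 174/365 = $3113.8849
2029-10-15 to 2029-12-31: 78 days, exemption $69000 → ($471000 − $69000) × 3.55% × 78/365 = $3049.6932
Total = $6284.4726

$6284.47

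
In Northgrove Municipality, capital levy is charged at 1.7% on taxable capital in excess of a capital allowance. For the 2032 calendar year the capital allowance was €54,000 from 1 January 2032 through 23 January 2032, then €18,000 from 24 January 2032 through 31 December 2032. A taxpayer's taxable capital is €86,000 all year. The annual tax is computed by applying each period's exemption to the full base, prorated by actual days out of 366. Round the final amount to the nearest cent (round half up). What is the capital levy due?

€1,117.54

1 January – 23 January 2032: 23 days, exemption €54,000 → (€86,000 − €54,000) × 1.7% × 23/366 = €34.1858
24 January – 31 December 2032: 343 days, exemption €18,000 → (€86,000 − €18,000) × 1.7% × 343/366 = €1,083.3552
Total = €1,117.5410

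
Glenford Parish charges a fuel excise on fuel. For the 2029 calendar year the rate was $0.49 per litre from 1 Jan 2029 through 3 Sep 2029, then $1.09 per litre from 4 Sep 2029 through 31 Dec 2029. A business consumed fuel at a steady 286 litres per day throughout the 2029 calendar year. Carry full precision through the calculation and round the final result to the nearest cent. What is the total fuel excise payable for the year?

1 Jan – 3 Sep 2029: 246 days × 286 litres/day = 70,356 litres at $0.49/litre → $34,474.44
4 Sep – 31 Dec 2029: 119 days × 286 litres/day = 34,034 litres at $1.09/litre → $37,097.06

$71,571.50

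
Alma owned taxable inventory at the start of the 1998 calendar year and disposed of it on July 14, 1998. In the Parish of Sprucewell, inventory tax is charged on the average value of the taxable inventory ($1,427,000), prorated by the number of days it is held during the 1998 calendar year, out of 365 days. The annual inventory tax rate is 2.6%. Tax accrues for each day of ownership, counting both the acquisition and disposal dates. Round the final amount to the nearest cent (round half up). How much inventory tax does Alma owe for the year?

Days held (January 1 – July 14, 1998): 195 out of 365
Tax = $1,427,000 × 2.6% × 195/365 = $19,821.6164

$19,821.62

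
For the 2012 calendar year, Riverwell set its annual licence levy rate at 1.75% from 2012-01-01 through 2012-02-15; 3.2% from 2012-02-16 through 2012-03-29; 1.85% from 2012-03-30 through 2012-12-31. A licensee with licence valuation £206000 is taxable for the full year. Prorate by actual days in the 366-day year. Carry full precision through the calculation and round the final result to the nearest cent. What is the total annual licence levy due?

£4111.84

2012-01-01 to 2012-02-15: 46 days at 1.75% → £206000 × 1.75% × 46/366 = £453.0874
2012-02-16 to 2012-03-29: 43 days at 3.2% → £206000 × 3.2% × 43/366 = £774.4699
2012-03-30 to 2012-12-31: 277 days at 1.85% → £206000 × 1.85% × 277/366 = £2884.2814
Total = £4111.8388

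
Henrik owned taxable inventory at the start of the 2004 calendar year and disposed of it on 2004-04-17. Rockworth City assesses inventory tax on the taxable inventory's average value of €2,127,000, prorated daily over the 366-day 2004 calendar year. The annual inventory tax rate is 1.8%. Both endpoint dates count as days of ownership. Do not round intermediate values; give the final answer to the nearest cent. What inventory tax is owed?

Days held (2004-01-01 to 2004-04-17): 108 out of 366
Tax = €2,127,000 × 1.8% × 108/366 = €11,297.5082

€11,297.51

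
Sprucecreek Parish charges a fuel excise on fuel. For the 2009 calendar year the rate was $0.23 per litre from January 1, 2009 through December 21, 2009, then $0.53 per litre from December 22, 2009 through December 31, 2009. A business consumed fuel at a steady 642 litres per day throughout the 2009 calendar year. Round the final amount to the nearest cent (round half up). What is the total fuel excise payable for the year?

$55,821.90

January 1 – December 21, 2009: 355 days × 642 litres/day = 227,910 litres at $0.23/litre → $52,419.30
December 22 – December 31, 2009: 10 days × 642 litres/day = 6,420 litres at $0.53/litre → $3,402.60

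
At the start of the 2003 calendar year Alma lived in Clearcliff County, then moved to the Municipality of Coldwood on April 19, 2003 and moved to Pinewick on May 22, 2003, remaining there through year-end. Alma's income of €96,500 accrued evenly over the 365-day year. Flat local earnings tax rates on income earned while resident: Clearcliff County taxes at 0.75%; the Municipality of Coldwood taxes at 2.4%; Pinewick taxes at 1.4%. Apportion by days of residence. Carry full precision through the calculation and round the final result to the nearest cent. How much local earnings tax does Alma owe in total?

€1,252.65

Clearcliff County, January 1 – April 18, 2003: 108 days → €96,500 × 0.75% × 108/365 = €214.1507
The Municipality of Coldwood, April 19 – May 21, 2003: 33 days → €96,500 × 2.4% × 33/365 = €209.3918
Pinewick, May 22 – December 31, 2003: 224 days → €96,500 × 1.4% × 224/365 = €829.1068
Total = €1,252.6493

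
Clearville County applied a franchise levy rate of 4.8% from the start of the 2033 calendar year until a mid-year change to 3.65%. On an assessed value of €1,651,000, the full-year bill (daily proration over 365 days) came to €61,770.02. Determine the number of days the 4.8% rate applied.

Let d = days at the first rate; then 365 − d days at the second rate.
€1,651,000 × [4.8%·d + 3.65%·(365−d)] / 365 = €61,770.02
Solving gives d = 29, so the new rate took effect on 30 Jan 2033.

29 days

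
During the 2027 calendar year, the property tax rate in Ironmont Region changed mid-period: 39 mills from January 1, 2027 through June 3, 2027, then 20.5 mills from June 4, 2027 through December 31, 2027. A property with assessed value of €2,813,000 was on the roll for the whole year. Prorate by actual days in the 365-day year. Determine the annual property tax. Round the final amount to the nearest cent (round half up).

January 1 – June 3, 2027: 154 days at 39 mills → €2,813,000 × 3.9% × 154/365 = €46,287.3370
June 4 – December 31, 2027: 211 days at 20.5 mills → €2,813,000 × 2.05% × 211/365 = €33,335.9767
Total = €79,623.3137

€79,623.31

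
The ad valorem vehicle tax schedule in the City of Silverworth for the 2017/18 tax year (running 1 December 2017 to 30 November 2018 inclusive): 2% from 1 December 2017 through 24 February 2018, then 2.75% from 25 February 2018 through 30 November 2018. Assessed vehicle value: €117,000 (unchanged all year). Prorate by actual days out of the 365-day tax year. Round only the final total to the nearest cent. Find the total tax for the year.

€3,010.75

1 December 2017 – 24 February 2018: 86 days at 2% → €117,000 × 2% × 86/365 = €551.3425
25 February – 30 November 2018: 279 days at 2.75% → €117,000 × 2.75% × 279/365 = €2,459.4041
Total = €3,010.7466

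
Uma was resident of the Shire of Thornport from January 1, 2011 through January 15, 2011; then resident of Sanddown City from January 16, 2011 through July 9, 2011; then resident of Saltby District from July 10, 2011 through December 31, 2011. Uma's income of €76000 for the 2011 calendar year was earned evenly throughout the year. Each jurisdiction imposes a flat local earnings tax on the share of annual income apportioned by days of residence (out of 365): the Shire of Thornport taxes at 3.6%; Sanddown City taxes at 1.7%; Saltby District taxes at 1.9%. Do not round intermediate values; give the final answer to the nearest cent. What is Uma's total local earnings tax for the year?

The Shire of Thornport, January 1 – January 15, 2011: 15 days → €76000 × 3.6% × 15/365 = €112.4384
Sanddown City, January 16 – July 9, 2011: 175 days → €76000 × 1.7% × 175/365 = €619.4521
Saltby District, July 10 – December 31, 2011: 175 days → €76000 × 1.9% × 175/365 = €692.3288
Total = €1424.2192

€1424.22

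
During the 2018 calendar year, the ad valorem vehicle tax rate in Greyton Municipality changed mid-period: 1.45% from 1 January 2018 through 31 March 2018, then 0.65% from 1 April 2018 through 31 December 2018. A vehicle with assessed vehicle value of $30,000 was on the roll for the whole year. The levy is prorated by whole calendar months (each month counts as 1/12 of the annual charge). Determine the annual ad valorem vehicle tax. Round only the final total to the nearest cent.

1 January – 31 March 2018: 3 months at 1.45% → $30,000 × 1.45% × 3/12 = $108.7500
1 April – 31 December 2018: 9 months at 0.65% → $30,000 × 0.65% × 9/12 = $146.2500
Total = $255.0000

$255.00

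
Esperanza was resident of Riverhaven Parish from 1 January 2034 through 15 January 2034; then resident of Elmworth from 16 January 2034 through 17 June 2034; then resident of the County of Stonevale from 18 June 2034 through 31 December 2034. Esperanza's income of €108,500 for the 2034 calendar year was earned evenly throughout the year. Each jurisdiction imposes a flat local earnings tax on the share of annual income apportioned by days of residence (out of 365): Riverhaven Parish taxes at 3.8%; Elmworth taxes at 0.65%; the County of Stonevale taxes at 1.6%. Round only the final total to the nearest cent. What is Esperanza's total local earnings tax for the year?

Riverhaven Parish, 1 January – 15 January 2034: 15 days → €108,500 × 3.8% × 15/365 = €169.4384
Elmworth, 16 January – 17 June 2034: 153 days → €108,500 × 0.65% × 153/365 = €295.6253
The County of Stonevale, 18 June – 31 December 2034: 197 days → €108,500 × 1.6% × 197/365 = €936.9644
Total = €1,402.0281

€1,402.03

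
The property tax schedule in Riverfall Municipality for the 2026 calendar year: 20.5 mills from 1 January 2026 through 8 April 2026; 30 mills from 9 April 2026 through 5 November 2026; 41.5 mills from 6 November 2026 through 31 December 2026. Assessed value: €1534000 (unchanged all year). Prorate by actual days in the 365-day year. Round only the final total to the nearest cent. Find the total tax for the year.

1 January – 8 April 2026: 98 days at 20.5 mills → €1534000 × 2.05% × 98/365 = €8443.3041
9 April – 5 November 2026: 211 days at 30 mills → €1534000 × 3% × 211/365 = €26603.3425
6 November – 31 December 2026: 56 days at 41.5 mills → €1534000 × 4.15% × 56/365 = €9767.1671
Total = €44813.8137

€44813.81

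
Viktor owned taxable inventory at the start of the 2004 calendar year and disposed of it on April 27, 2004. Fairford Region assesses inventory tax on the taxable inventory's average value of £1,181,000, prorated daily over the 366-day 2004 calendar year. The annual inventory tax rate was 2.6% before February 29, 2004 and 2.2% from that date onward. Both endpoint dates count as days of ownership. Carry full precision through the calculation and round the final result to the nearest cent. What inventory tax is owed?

£9,138.23

January 1 – February 28, 2004: 59 days at 2.6% → £1,181,000 × 2.6% × 59/366 = £4,949.8743
February 29 – April 27, 2004: 59 days at 2.2% → £1,181,000 × 2.2% × 59/366 = £4,188.3552
Total = £9,138.2295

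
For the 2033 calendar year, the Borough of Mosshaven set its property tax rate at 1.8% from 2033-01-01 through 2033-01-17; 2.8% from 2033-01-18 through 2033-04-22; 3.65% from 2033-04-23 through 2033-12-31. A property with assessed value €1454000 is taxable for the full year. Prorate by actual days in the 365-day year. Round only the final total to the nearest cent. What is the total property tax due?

2033-01-01 to 2033-01-17: 17 days at 1.8% → €1454000 × 1.8% × 17/365 = €1218.9699
2033-01-18 to 2033-04-22: 95 days at 2.8% → €1454000 × 2.8% × 95/365 = €10596.2740
2033-04-23 to 2033-12-31: 253 days at 3.65% → €1454000 × 3.65% × 253/365 = €36786.2000
Total = €48601.4438

€48601.44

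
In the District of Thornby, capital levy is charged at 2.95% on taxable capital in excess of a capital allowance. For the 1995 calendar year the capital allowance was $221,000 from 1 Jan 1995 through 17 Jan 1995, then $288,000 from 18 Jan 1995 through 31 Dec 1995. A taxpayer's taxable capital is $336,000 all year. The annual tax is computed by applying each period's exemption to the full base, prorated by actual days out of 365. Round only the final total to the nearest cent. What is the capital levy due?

1 Jan – 17 Jan 1995: 17 days, exemption $221,000 → ($336,000 − $221,000) × 2.95% × 17/365 = $158.0068
18 Jan – 31 Dec 1995: 348 days, exemption $288,000 → ($336,000 − $288,000) × 2.95% × 348/365 = $1,350.0493
Total = $1,508.0562

$1,508.06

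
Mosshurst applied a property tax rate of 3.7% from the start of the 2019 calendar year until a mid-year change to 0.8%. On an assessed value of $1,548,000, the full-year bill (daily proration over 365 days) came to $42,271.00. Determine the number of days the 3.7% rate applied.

243 days

Let d = days at the first rate; then 365 − d days at the second rate.
$1,548,000 × [3.7%·d + 0.8%·(365−d)] / 365 = $42,271.00
Solving gives d = 243, so the new rate took effect on 1 September 2019.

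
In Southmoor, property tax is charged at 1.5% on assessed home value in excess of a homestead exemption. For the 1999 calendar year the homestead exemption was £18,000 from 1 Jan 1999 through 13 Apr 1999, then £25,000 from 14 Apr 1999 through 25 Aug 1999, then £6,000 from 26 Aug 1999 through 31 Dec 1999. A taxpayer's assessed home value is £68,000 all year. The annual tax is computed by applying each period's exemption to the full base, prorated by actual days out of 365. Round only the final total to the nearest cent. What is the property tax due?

1 Jan – 13 Apr 1999: 103 days, exemption £18,000 → (£68,000 − £18,000) × 1.5% × 103/365 = £211.6438
14 Apr – 25 Aug 1999: 134 days, exemption £25,000 → (£68,000 − £25,000) × 1.5% × 134/365 = £236.7945
26 Aug – 31 Dec 1999: 128 days, exemption £6,000 → (£68,000 − £6,000) × 1.5% × 128/365 = £326.1370
Total = £774.5753

£774.58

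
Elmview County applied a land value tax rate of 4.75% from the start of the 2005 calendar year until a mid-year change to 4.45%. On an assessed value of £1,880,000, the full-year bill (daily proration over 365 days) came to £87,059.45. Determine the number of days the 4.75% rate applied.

220 days

Let d = days at the first rate; then 365 − d days at the second rate.
£1,880,000 × [4.75%·d + 4.45%·(365−d)] / 365 = £87,059.45
Solving gives d = 220, so the new rate took effect on August 9, 2005.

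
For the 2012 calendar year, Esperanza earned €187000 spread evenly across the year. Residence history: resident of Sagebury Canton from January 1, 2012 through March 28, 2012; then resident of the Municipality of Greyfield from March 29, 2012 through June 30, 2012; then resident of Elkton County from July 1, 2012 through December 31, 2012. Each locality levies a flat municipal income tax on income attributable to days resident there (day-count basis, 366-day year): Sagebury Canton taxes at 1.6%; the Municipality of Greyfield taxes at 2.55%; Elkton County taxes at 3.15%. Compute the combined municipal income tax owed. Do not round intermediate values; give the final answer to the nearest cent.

Sagebury Canton, January 1 – March 28, 2012: 88 days → €187000 × 1.6% × 88/366 = €719.3880
The Municipality of Greyfield, March 29 – June 30, 2012: 94 days → €187000 × 2.55% × 94/366 = €1224.6967
Elkton County, July 1 – December 31, 2012: 184 days → €187000 × 3.15% × 184/366 = €2961.3443
Total = €4905.4290

€4905.43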